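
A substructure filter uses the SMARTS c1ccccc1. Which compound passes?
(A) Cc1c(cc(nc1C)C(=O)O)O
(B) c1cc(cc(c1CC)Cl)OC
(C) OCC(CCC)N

B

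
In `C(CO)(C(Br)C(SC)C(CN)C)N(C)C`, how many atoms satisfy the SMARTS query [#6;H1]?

4

The query [#6;H1] means: any carbon bearing exactly one hydrogen.
Check the 15 heavy atoms by environment: 2× C (H2) → no; 4× C (H1) → match; 1× O (H1) → no; 1× N (H2) → no; 1× N (H0) → no; 4× C (H3) → no; 1× Br (H0) → no; 1× S (H0) → no.
That gives 4 matching atoms.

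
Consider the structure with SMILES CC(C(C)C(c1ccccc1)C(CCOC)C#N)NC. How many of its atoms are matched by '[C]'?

11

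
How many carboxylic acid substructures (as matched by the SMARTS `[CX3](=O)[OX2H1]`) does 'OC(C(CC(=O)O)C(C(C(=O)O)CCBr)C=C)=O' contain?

3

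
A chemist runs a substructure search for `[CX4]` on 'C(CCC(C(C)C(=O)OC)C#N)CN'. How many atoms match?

The query [CX4] means: C with X4: aliphatic carbon with exactly 4 total connections (bonds + H).
Check the 14 heavy atoms by environment: 8× C (X4) → match; 1× C (X2) → no; 1× N (X1) → no; 1× C (X3) → no; 1× O (X1) → no; 1× O (X2) → no; 1× N (X3) → no.
That gives 8 matching atoms.

8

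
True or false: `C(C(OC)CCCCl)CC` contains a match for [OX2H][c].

The pattern [OX2H][c] describes a hydroxyl oxygen attached to an aromatic carbon — a phenol.
The closest candidate here is a methoxy ether (-OCH3), but the oxygen has H0, not H1. No other fragment satisfies the full query, so there is no match.

False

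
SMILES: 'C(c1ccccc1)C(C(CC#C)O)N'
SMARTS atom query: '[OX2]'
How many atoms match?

1

The query [OX2] means: aliphatic oxygen with two total connections — ether, hydroxyl, or ester single-bond O.
Check the 14 heavy atoms by environment: 4× C (X4) → no; 1× N (X3) → no; 2× C (X2) → no; 6× c (aromatic, X3) → no; 1× O (X2) → match.
That gives 1 matching atom.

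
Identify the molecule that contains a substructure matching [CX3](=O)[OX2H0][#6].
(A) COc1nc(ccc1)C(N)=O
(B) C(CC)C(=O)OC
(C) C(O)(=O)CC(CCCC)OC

B

[CX3](=O)[OX2H0][#6] describes a carbonyl carbon bonded to an oxygen that is itself bonded to carbon (no H on that O) (an ester).
(A) has a methoxy ether (-OCH3) but the ether oxygen is not adjacent to a C=O carbon.
(B) contains a methyl-ester group (-C(=O)OCH3), which satisfies every atom and bond constraint.
(C) has a carboxylic acid group (-C(=O)OH) but the singly-bonded O carries H (OX2H1, not H0).
So the answer is (B).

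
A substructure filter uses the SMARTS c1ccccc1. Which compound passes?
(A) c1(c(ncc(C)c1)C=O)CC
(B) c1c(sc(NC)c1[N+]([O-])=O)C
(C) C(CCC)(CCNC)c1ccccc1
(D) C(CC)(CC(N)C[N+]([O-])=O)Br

C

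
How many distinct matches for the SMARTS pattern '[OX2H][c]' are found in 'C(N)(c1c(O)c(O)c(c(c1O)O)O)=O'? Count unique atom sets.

5

[OX2H][c] is the SMARTS for a phenol: a hydroxyl oxygen attached to an aromatic carbon.
The molecule carries 5 separate instances of a hydroxyl group (-OH) meeting every constraint; each maps to a distinct set of atoms, giving 5 matches.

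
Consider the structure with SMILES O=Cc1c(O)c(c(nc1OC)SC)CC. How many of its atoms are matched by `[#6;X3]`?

6

The query [#6;X3] means: any carbon (aromatic or not) with three total connections.
Check the 15 heavy atoms by environment: 1× n (aromatic, X2) → no; 5× c (aromatic, X3) → match; 1× C (X3) → match; 1× O (X1) → no; 4× C (X4) → no; 2× O (X2) → no; 1× S (X2) → no.
Summing the matching environments: 5 + 1 = 6 matching atoms.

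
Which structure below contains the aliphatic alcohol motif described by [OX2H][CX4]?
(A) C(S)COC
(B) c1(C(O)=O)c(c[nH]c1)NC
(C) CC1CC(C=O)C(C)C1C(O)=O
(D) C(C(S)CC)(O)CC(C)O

[OX2H][CX4] describes a hydroxyl oxygen bound to an sp3 (X4) carbon (an aliphatic alcohol).
(A) has a methoxy ether (-OCH3) but the oxygen has H0 (ether), not H1.
(B) has a carboxylic acid group (-C(=O)OH) but the -OH is on a CX3 carbonyl carbon, not a CX4 carbon.
(C) has a carboxylic acid group (-C(=O)OH) but the -OH is on a CX3 carbonyl carbon, not a CX4 carbon.
(D) contains a hydroxyl group (-OH), which satisfies every atom and bond constraint.
So the answer is (D).

D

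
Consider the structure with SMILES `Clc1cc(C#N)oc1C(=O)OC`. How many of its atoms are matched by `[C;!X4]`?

The query [C;!X4] means: aliphatic carbon that does not have four total connections.
Check the 12 heavy atoms by environment: 1× o (aromatic, X2) → no; 4× c (aromatic, X3) → no; 1× C (X3) → match; 1× O (X1) → no; 1× O (X2) → no; 1× C (X4) → no; 1× C (X2) → match; 1× N (X1) → no; 1× Cl (X1) → no.
Summing the matching environments: 1 + 1 = 2 matching atoms.

2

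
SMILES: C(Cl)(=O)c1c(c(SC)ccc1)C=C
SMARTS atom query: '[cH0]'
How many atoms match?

The query [cH0] means: aromatic carbon with no attached hydrogen (substituted or ring-fusion).
Check the 13 heavy atoms by environment: 3× c (aromatic, H1) → no; 3× c (aromatic, H0) → match; 1× C (H0) → no; 1× O (H0) → no; 1× Cl (H0) → no; 1× S (H0) → no; 1× C (H3) → no; 1× C (H1) → no; 1× C (H2) → no.
That gives 3 matching atoms.

3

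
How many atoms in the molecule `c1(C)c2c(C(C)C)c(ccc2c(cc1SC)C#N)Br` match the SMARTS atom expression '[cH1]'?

3

The query [cH1] means: aromatic carbon bearing exactly one hydrogen.
Check the 19 heavy atoms by environment: 7× c (aromatic, H0) → no; 3× c (aromatic, H1) → match; 1× C (H0) → no; 1× N (H0) → no; 1× Br (H0) → no; 1× C (H1) → no; 4× C (H3) → no; 1× S (H0) → no.
That gives 3 matching atoms.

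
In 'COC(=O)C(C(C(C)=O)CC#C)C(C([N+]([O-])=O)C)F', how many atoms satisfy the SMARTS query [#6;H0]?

3

The query [#6;H0] means: any carbon with no attached hydrogen.
Check the 19 heavy atoms by environment: 3× C (H3) → no; 5× C (H1) → no; 1× C (H2) → no; 3× C (H0) → match; 4× O (H0) → no; 1× N (charge +1, H0) → no; 1× O (charge -1, H0) → no; 1× F (H0) → no.
That gives 3 matching atoms.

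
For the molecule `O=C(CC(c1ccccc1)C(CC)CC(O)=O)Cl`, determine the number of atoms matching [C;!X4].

2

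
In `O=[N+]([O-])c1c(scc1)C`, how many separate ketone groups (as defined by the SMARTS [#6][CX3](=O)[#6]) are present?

0

[#6][CX3](=O)[#6] is the SMARTS for a ketone: a carbonyl carbon (no H) flanked by two carbons.
No fragment in the molecule satisfies every constraint, giving 0 matches.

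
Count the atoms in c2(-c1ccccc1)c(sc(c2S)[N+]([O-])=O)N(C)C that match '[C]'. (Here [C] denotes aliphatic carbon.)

The query [C] means: uppercase C matches aliphatic (non-aromatic) carbon only.
Check the 18 heavy atoms by environment: 1× s (aromatic) → no; 10× c (aromatic) → no; 1× N (charge +1) → no; 1× O (charge -1) → no; 1× O → no; 1× S → no; 1× N → no; 2× C → match.
That gives 2 matching atoms.

2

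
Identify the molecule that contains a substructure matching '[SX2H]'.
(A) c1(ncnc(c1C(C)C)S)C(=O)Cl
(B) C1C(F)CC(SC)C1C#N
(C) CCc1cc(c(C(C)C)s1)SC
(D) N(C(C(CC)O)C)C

[SX2H] describes an aliphatic sulfur with two connections, one being H (a thiol).
(A) contains a thiol (-SH), which satisfies every atom and bond constraint.
(B) has a methylthio ether (-SCH3) but the sulfur has H0 (bonded to two carbons), not H1.
(C) has a methylthio ether (-SCH3) but the sulfur has H0 (bonded to two carbons), not H1.
(D) has a hydroxyl group (-OH) but it is an -OH, not an -SH.
So the answer is (A).

A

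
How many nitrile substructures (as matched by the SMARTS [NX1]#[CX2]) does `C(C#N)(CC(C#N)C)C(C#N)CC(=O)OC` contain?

3

[NX1]#[CX2] is the SMARTS for a nitrile: a nitrogen triple-bonded to a two-connected carbon.
The molecule carries 3 separate instances of a nitrile (-C#N) meeting every constraint; each maps to a distinct set of atoms, giving 3 matches.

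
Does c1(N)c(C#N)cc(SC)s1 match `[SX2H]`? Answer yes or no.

No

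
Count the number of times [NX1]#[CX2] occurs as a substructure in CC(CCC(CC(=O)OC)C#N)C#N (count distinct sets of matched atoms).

2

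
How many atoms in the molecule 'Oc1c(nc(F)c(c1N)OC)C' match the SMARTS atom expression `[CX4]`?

The query [CX4] means: C with X4: aliphatic carbon with exactly 4 total connections (bonds + H).
Check the 12 heavy atoms by environment: 1× n (aromatic, X2) → no; 5× c (aromatic, X3) → no; 1× F (X1) → no; 1× N (X3) → no; 2× O (X2) → no; 2× C (X4) → match.
That gives 2 matching atoms.

2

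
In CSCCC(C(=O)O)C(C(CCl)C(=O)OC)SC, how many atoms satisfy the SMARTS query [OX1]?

2

The query [OX1] means: aliphatic oxygen with one total connection — typically a carbonyl =O or an oxide.
Check the 18 heavy atoms by environment: 9× C (X4) → no; 1× Cl (X1) → no; 2× C (X3) → no; 2× O (X1) → match; 2× O (X2) → no; 2× S (X2) → no.
That gives 2 matching atoms.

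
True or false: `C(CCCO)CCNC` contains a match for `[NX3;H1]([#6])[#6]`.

The pattern [NX3;H1]([#6])[#6] describes a trivalent nitrogen with one H, bonded to two carbons — a secondary amine.
The molecule carries an N-methylamino group (-NHCH3), whose atoms satisfy every constraint of the query, so the pattern matches.

True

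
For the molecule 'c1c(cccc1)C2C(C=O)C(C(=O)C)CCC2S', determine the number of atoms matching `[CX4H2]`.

2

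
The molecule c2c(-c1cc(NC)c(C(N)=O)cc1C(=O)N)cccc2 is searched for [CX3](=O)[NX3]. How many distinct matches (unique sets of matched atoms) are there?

[CX3](=O)[NX3] is the SMARTS for an amide: a carbonyl carbon bonded to a trivalent nitrogen.
The molecule carries 2 separate instances of a primary amide (-C(=O)NH2) meeting every constraint; each maps to a distinct set of atoms, giving 2 matches.

2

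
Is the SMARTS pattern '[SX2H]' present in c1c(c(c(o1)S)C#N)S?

Yes

The pattern [SX2H] describes an aliphatic sulfur with two connections, one being H — a thiol.
The molecule carries a thiol (-SH), whose atoms satisfy every constraint of the query, so the pattern matches.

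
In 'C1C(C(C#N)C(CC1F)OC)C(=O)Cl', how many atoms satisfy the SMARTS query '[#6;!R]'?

3

The query [#6;!R] means: carbon not in any ring.
Check the 14 heavy atoms by environment: 6× C (in 6-ring) → no; 1× F (acyclic) → no; 3× C (acyclic) → match; 1× N (acyclic) → no; 2× O (acyclic) → no; 1× Cl (acyclic) → no.
That gives 3 matching atoms.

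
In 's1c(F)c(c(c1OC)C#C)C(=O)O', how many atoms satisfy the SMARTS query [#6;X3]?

5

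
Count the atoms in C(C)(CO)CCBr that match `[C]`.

5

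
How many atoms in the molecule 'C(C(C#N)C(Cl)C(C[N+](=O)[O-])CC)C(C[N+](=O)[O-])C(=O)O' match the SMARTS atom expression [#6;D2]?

5

The query [#6;D2] means: any carbon bonded to exactly two heavy atoms.
Check the 21 heavy atoms by environment: 5× C (D2) → match; 5× C (D3) → no; 2× N (charge +1, D3) → no; 2× O (charge -1, D1) → no; 4× O (D1) → no; 1× Cl (D1) → no; 1× C (D1) → no; 1× N (D1) → no.
That gives 5 matching atoms.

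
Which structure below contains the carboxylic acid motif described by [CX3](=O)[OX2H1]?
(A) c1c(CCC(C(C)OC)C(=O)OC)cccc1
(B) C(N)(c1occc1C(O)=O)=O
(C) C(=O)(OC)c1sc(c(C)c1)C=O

B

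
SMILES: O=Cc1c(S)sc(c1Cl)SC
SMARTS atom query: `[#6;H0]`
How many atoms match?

Check the 11 heavy atoms by environment: 1× s (aromatic, H0) → no; 4× c (aromatic, H0) → match; 1× Cl (H0) → no; 1× S (H1) → no; 1× S (H0) → no; 1× C (H3) → no; 1× C (H1) → no; 1× O (H0) → no.
That gives 4 matching atoms.

4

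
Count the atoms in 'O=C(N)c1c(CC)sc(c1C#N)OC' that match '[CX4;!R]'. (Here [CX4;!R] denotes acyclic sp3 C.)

The query [CX4;!R] means: aliphatic carbon with four total connections, not in a ring.
Check the 14 heavy atoms by environment: 1× s (aromatic, X2, in 5-ring) → no; 4× c (aromatic, X3, in 5-ring) → no; 1× C (X3, acyclic) → no; 1× O (X1, acyclic) → no; 1× N (X3, acyclic) → no; 1× C (X2, acyclic) → no; 1× N (X1, acyclic) → no; 3× C (X4, acyclic) → match; 1× O (X2, acyclic) → no.
That gives 3 matching atoms.

3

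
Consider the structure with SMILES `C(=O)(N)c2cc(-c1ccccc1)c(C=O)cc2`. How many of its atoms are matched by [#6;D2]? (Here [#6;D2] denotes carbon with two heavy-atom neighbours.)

9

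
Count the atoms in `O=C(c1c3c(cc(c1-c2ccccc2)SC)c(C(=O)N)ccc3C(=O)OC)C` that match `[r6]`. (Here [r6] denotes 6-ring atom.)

The query [r6] means: r6 matches atoms in a six-membered ring.
Check the 28 heavy atoms by environment: 16× c (aromatic, in 6-ring) → match; 6× C (acyclic) → no; 4× O (acyclic) → no; 1× N (acyclic) → no; 1× S (acyclic) → no.
That gives 16 matching atoms.

16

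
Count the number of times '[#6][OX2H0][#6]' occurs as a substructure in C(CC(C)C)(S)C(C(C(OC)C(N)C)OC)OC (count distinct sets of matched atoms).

3

[#6][OX2H0][#6] is the SMARTS for an ether: an aliphatic oxygen bridging two carbons with no H on the oxygen.
The molecule carries 3 separate instances of a methoxy ether (-OCH3) meeting every constraint; each maps to a distinct set of atoms, giving 3 matches.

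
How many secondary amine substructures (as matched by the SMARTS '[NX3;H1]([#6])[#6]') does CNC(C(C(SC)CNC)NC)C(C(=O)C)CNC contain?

[NX3;H1]([#6])[#6] is the SMARTS for a secondary amine: a trivalent nitrogen with one H, bonded to two carbons.
The molecule carries 4 separate instances of an N-methylamino group (-NHCH3) meeting every constraint; each maps to a distinct set of atoms, giving 4 matches.

4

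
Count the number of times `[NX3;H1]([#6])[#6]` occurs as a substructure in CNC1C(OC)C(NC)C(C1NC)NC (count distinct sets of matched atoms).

[NX3;H1]([#6])[#6] is the SMARTS for a secondary amine: a trivalent nitrogen with one H, bonded to two carbons.
The molecule carries 4 separate instances of an N-methylamino group (-NHCH3) meeting every constraint; each maps to a distinct set of atoms, giving 4 matches.

4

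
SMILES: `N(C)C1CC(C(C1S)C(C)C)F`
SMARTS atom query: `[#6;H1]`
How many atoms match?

5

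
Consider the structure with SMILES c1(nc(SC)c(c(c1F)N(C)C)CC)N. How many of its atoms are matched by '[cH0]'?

5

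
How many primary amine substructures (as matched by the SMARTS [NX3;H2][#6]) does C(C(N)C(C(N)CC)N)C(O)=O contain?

3

[NX3;H2][#6] is the SMARTS for a primary amine: a trivalent nitrogen with two H attached to carbon.
The molecule carries 3 separate instances of a primary amino group (-NH2) meeting every constraint; each maps to a distinct set of atoms, giving 3 matches.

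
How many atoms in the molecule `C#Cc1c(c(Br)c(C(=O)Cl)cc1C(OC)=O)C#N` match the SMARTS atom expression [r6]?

The query [r6] means: r6 matches atoms in a six-membered ring.
Check the 18 heavy atoms by environment: 6× c (aromatic, in 6-ring) → match; 6× C (acyclic) → no; 1× Br (acyclic) → no; 3× O (acyclic) → no; 1× Cl (acyclic) → no; 1× N (acyclic) → no.
That gives 6 matching atoms.

6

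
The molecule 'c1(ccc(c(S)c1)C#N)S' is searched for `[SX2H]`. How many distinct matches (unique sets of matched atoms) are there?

2

[SX2H] is the SMARTS for a thiol: an aliphatic sulfur with two connections, one being H.
The molecule carries 2 separate instances of a thiol (-SH) meeting every constraint; each maps to a distinct set of atoms, giving 2 matches.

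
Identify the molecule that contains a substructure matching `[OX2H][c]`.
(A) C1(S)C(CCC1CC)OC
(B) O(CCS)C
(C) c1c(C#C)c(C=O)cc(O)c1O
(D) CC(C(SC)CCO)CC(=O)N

[OX2H][c] describes a hydroxyl oxygen attached to an aromatic carbon (a phenol).
(A) has a methoxy ether (-OCH3) but the oxygen has H0, not H1.
(B) has a methoxy ether (-OCH3) but the oxygen has H0, not H1.
(C) contains a hydroxyl group (-OH), which satisfies every atom and bond constraint.
(D) has a hydroxyl group (-OH) but the -OH is on an aliphatic carbon, not an aromatic c.
So the answer is (C).

C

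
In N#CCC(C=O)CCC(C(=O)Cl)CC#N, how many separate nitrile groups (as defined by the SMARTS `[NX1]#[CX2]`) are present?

2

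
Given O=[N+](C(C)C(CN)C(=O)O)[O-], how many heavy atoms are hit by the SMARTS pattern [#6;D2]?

1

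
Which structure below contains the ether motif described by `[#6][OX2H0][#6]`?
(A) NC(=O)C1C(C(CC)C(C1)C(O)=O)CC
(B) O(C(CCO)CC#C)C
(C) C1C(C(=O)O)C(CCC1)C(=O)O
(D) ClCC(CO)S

[#6][OX2H0][#6] describes an aliphatic oxygen bridging two carbons with no H on the oxygen (an ether).
(A) has a carboxylic acid group (-C(=O)OH) but the -OH oxygen has H1; the =O is OX1, not OX2.
(B) contains a methoxy ether (-OCH3), which satisfies every atom and bond constraint.
(C) has a carboxylic acid group (-C(=O)OH) but the -OH oxygen has H1; the =O is OX1, not OX2.
(D) has a hydroxyl group (-OH) but the oxygen has H1, not H0 bridging two carbons.
So the answer is (B).

B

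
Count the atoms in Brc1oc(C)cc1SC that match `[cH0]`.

3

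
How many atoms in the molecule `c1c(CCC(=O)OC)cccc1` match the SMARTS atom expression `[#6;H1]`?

5

The query [#6;H1] means: any carbon bearing exactly one hydrogen.
Check the 12 heavy atoms by environment: 2× C (H2) → no; 1× C (H0) → no; 2× O (H0) → no; 1× C (H3) → no; 1× c (aromatic, H0) → no; 5× c (aromatic, H1) → match.
That gives 5 matching atoms.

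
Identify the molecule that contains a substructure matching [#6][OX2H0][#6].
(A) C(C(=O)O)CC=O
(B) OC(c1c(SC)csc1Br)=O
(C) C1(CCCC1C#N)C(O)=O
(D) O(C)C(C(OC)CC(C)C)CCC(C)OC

D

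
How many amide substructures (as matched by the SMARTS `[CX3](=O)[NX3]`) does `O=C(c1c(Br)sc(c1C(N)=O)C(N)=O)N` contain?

[CX3](=O)[NX3] is the SMARTS for an amide: a carbonyl carbon bonded to a trivalent nitrogen.
The molecule carries 3 separate instances of a primary amide (-C(=O)NH2) meeting every constraint; each maps to a distinct set of atoms, giving 3 matches.

3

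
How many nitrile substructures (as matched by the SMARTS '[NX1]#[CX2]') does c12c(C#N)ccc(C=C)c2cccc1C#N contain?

2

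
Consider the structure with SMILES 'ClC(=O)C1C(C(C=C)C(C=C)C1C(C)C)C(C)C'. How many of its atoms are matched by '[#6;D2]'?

2

The query [#6;D2] means: any carbon bonded to exactly two heavy atoms.
Check the 18 heavy atoms by environment: 8× C (D3) → no; 6× C (D1) → no; 2× C (D2) → match; 1× O (D1) → no; 1× Cl (D1) → no.
That gives 2 matching atoms.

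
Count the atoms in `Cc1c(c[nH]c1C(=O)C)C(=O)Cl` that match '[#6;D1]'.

The query [#6;D1] means: carbon bonded to exactly one heavy atom.
Check the 12 heavy atoms by environment: 1× n (aromatic, D2) → no; 1× c (aromatic, D2) → no; 3× c (aromatic, D3) → no; 2× C (D3) → no; 2× O (D1) → no; 2× C (D1) → match; 1× Cl (D1) → no.
That gives 2 matching atoms.

2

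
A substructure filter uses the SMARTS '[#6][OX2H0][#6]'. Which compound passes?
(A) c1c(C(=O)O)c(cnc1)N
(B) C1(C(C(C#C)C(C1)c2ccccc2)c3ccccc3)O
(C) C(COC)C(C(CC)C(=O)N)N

C

[#6][OX2H0][#6] describes an aliphatic oxygen bridging two carbons with no H on the oxygen (an ether).
(A) has a carboxylic acid group (-C(=O)OH) but the -OH oxygen has H1; the =O is OX1, not OX2.
(B) has a hydroxyl group (-OH) but the oxygen has H1, not H0 bridging two carbons.
(C) contains a methoxy ether (-OCH3), which satisfies every atom and bond constraint.
So the answer is (C).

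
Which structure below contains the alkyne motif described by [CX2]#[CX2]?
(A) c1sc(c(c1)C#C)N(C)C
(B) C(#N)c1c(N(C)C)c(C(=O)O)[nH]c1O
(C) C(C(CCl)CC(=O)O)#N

A

[CX2]#[CX2] describes a carbon-carbon triple bond (an alkyne).
(A) contains an ethynyl group (-C#CH), which satisfies every atom and bond constraint.
(B) has a nitrile (-C#N) but the triple bond is C#N, not C#C.
(C) has a nitrile (-C#N) but the triple bond is C#N, not C#C.
So the answer is (A).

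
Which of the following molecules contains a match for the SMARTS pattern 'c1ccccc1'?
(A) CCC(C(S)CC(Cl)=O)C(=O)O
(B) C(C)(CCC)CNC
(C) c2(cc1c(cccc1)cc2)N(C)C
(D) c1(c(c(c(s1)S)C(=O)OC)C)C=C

c1ccccc1 describes six aromatic carbons in a ring (a benzene ring).
(A) has a methyl group (-CH3) but no six-membered all-carbon aromatic ring is present.
(B) has a methyl group (-CH3) but no six-membered all-carbon aromatic ring is present.
(C) contains the required atom environment, so the pattern matches.
(D) has a methyl group (-CH3) but no six-membered all-carbon aromatic ring is present.
So the answer is (C).

C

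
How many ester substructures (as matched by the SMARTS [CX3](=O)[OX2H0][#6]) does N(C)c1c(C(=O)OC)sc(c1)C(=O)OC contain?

[CX3](=O)[OX2H0][#6] is the SMARTS for an ester: a carbonyl carbon bonded to an oxygen that is itself bonded to carbon (no H on that O).
The molecule carries 2 separate instances of a methyl-ester group (-C(=O)OCH3) meeting every constraint; each maps to a distinct set of atoms, giving 2 matches.

2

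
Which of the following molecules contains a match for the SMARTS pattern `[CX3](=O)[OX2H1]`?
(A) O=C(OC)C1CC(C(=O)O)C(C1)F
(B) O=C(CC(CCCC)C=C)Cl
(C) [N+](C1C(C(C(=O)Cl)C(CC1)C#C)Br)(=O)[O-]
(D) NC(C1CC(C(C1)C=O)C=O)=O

A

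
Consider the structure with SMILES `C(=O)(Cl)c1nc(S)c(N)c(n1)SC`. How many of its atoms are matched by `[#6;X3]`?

5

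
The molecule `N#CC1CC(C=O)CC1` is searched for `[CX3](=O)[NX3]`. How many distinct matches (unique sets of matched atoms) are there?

[CX3](=O)[NX3] is the SMARTS for an amide: a carbonyl carbon bonded to a trivalent nitrogen.
The molecule has a nitrile (-C#N), but the nitrile N is NX1 (triple-bonded), not NX3; nothing else fits, so there are 0 matches.

0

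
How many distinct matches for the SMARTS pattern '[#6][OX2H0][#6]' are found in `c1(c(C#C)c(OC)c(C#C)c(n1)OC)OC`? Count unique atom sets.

3

[#6][OX2H0][#6] is the SMARTS for an ether: an aliphatic oxygen bridging two carbons with no H on the oxygen.
The molecule carries 3 separate instances of a methoxy ether (-OCH3) meeting every constraint; each maps to a distinct set of atoms, giving 3 matches.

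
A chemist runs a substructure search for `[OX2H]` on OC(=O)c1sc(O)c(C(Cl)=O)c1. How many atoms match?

2

Check the 12 heavy atoms by environment: 1× s (aromatic, H0, X2) → no; 3× c (aromatic, H0, X3) → no; 1× c (aromatic, H1, X3) → no; 2× C (H0, X3) → no; 2× O (H0, X1) → no; 1× Cl (H0, X1) → no; 2× O (H1, X2) → match.
That gives 2 matching atoms.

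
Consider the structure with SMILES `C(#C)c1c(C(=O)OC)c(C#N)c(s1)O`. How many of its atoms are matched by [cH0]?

4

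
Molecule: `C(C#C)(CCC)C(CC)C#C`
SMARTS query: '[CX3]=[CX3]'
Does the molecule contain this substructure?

The pattern [CX3]=[CX3] describes a non-aromatic C=C double bond between two sp2 carbons — an alkene.
The closest candidate here is an ethynyl group (-C#CH), but the C-C bond is a triple bond, not a double bond. No other fragment satisfies the full query, so there is no match.

No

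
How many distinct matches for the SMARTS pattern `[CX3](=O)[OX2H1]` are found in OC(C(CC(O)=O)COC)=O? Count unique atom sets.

[CX3](=O)[OX2H1] is the SMARTS for a carboxylic acid: an sp2 carbon double-bonded to O and single-bonded to an -OH oxygen.
The molecule carries 2 separate instances of a carboxylic acid group (-C(=O)OH) meeting every constraint; each maps to a distinct set of atoms, giving 2 matches.

2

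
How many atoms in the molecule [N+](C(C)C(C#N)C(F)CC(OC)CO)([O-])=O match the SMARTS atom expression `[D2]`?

4

The query [D2] means: atom with exactly two heavy-atom neighbours.
Check the 16 heavy atoms by environment: 2× C (D1) → no; 4× C (D3) → no; 3× C (D2) → match; 1× N (charge +1, D3) → no; 1× O (charge -1, D1) → no; 2× O (D1) → no; 1× F (D1) → no; 1× O (D2) → match; 1× N (D1) → no.
Summing the matching environments: 3 + 1 = 4 matching atoms.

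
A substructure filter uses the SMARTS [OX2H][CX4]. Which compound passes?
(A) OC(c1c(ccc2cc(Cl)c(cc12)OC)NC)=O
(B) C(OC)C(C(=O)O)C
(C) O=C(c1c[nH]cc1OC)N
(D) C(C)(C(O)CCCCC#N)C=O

D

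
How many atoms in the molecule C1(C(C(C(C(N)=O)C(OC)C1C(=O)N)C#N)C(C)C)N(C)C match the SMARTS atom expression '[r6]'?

6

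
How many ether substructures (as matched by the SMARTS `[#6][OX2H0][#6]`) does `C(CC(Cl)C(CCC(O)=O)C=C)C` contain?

[#6][OX2H0][#6] is the SMARTS for an ether: an aliphatic oxygen bridging two carbons with no H on the oxygen.
The molecule has a carboxylic acid group (-C(=O)OH), but the -OH oxygen has H1; the =O is OX1, not OX2; nothing else fits, so there are 0 matches.

0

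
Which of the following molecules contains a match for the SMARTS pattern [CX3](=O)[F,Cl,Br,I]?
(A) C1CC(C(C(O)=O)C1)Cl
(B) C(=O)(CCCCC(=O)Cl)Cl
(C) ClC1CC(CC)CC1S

B

[CX3](=O)[F,Cl,Br,I] describes a carbonyl carbon bonded to a halogen (an acyl halide).
(A) has a carboxylic acid group (-C(=O)OH) but the carbonyl is bonded to -OH, not to a halogen.
(B) contains an acyl chloride (-C(=O)Cl), which satisfies every atom and bond constraint.
(C) has a chloro substituent but the Cl is not on a carbonyl carbon.
So the answer is (B).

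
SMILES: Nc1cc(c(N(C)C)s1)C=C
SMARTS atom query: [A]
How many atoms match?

The query [A] means: A matches any aliphatic (non-aromatic) heavy atom.
Check the 11 heavy atoms by environment: 1× s (aromatic) → no; 4× c (aromatic) → no; 2× N → match; 4× C → match.
Summing the matching environments: 2 + 4 = 6 matching atoms.

6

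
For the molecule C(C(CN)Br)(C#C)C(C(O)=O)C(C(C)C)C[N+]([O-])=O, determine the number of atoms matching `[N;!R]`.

2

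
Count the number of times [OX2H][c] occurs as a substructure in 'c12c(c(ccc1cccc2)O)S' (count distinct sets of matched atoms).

1

[OX2H][c] is the SMARTS for a phenol: a hydroxyl oxygen attached to an aromatic carbon.
Exactly one fragment in the molecule meets all constraints, giving 1 match.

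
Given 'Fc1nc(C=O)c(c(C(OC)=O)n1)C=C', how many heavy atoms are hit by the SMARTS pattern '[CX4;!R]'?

1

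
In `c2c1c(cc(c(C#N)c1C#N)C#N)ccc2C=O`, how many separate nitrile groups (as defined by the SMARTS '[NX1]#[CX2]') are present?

3

[NX1]#[CX2] is the SMARTS for a nitrile: a nitrogen triple-bonded to a two-connected carbon.
The molecule carries 3 separate instances of a nitrile (-C#N) meeting every constraint; each maps to a distinct set of atoms, giving 3 matches.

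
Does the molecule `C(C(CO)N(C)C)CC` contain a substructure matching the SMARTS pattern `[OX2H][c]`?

No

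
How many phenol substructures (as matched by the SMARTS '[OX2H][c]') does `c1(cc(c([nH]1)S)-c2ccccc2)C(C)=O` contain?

0

[OX2H][c] is the SMARTS for a phenol: a hydroxyl oxygen attached to an aromatic carbon.
No fragment in the molecule satisfies every constraint, giving 0 matches.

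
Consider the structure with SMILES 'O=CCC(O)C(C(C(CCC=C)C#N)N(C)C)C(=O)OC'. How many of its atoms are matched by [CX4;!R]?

The query [CX4;!R] means: aliphatic carbon with four total connections, not in a ring.
Check the 21 heavy atoms by environment: 10× C (X4, acyclic) → match; 1× C (X2, acyclic) → no; 1× N (X1, acyclic) → no; 4× C (X3, acyclic) → no; 1× N (X3, acyclic) → no; 2× O (X2, acyclic) → no; 2× O (X1, acyclic) → no.
That gives 10 matching atoms.

10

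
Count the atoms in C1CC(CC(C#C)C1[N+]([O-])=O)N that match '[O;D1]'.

2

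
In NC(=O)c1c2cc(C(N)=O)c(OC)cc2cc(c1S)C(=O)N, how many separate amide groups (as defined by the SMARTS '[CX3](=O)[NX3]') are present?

3

[CX3](=O)[NX3] is the SMARTS for an amide: a carbonyl carbon bonded to a trivalent nitrogen.
The molecule carries 3 separate instances of a primary amide (-C(=O)NH2) meeting every constraint; each maps to a distinct set of atoms, giving 3 matches.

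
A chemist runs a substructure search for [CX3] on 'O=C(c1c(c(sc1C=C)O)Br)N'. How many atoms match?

3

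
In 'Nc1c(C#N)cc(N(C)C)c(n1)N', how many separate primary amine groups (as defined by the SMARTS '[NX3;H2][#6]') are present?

2

[NX3;H2][#6] is the SMARTS for a primary amine: a trivalent nitrogen with two H attached to carbon.
The molecule carries 2 separate instances of a primary amino group (-NH2) meeting every constraint; each maps to a distinct set of atoms, giving 2 matches.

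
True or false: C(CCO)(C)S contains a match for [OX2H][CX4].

True

The pattern [OX2H][CX4] describes a hydroxyl oxygen bound to an sp3 (X4) carbon — an aliphatic alcohol.
The molecule carries a hydroxyl group (-OH), whose atoms satisfy every constraint of the query, so the pattern matches.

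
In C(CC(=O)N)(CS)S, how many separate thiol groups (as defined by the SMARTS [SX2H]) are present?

[SX2H] is the SMARTS for a thiol: an aliphatic sulfur with two connections, one being H.
The molecule carries 2 separate instances of a thiol (-SH) meeting every constraint; each maps to a distinct set of atoms, giving 2 matches.

2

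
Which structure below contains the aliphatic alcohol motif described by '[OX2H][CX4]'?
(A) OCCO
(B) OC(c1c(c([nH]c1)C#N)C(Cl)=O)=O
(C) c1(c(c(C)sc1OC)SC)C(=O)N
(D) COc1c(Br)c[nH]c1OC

A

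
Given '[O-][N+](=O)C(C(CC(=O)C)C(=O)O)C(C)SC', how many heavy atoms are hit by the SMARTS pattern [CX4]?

7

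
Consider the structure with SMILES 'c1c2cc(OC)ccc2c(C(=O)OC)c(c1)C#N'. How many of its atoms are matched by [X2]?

3

Check the 18 heavy atoms by environment: 10× c (aromatic, X3) → no; 1× C (X2) → match; 1× N (X1) → no; 1× C (X3) → no; 1× O (X1) → no; 2× O (X2) → match; 2× C (X4) → no.
Summing the matching environments: 1 + 2 = 3 matching atoms.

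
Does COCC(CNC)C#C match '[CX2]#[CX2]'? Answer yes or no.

Yes

The pattern [CX2]#[CX2] describes a carbon-carbon triple bond — an alkyne.
The molecule carries an ethynyl group (-C#CH), whose atoms satisfy every constraint of the query, so the pattern matches.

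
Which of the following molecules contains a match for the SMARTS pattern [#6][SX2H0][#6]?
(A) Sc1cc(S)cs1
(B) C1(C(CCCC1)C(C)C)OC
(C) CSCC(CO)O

C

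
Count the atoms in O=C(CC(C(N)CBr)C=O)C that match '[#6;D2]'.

3

The query [#6;D2] means: any carbon bonded to exactly two heavy atoms.
Check the 11 heavy atoms by environment: 3× C (D2) → match; 3× C (D3) → no; 2× O (D1) → no; 1× N (D1) → no; 1× C (D1) → no; 1× Br (D1) → no.
That gives 3 matching atoms.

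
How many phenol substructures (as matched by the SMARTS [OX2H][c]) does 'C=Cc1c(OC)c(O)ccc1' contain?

[OX2H][c] is the SMARTS for a phenol: a hydroxyl oxygen attached to an aromatic carbon.
Exactly one fragment in the molecule meets all constraints, giving 1 match.

1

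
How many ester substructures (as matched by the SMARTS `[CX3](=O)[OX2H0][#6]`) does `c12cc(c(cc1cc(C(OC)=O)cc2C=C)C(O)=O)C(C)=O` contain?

1

[CX3](=O)[OX2H0][#6] is the SMARTS for an ester: a carbonyl carbon bonded to an oxygen that is itself bonded to carbon (no H on that O).
Exactly one fragment in the molecule meets all constraints, giving 1 match.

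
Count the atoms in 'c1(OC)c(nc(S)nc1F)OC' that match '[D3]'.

4

The query [D3] means: atom with exactly three heavy-atom neighbours.
Check the 12 heavy atoms by environment: 2× n (aromatic, D2) → no; 4× c (aromatic, D3) → match; 2× O (D2) → no; 2× C (D1) → no; 1× S (D1) → no; 1× F (D1) → no.
That gives 4 matching atoms.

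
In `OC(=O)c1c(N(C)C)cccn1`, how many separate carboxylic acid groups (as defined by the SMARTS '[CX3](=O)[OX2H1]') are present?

[CX3](=O)[OX2H1] is the SMARTS for a carboxylic acid: an sp2 carbon double-bonded to O and single-bonded to an -OH oxygen.
Exactly one fragment in the molecule meets all constraints, giving 1 match.

1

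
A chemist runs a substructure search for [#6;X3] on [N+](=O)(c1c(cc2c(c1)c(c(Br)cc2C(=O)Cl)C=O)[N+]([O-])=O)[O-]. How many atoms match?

12

Check the 22 heavy atoms by environment: 10× c (aromatic, X3) → match; 2× C (X3) → match; 4× O (X1) → no; 1× Cl (X1) → no; 2× N (charge +1, X3) → no; 2× O (charge -1, X1) → no; 1× Br (X1) → no.
Summing the matching environments: 10 + 2 = 12 matching atoms.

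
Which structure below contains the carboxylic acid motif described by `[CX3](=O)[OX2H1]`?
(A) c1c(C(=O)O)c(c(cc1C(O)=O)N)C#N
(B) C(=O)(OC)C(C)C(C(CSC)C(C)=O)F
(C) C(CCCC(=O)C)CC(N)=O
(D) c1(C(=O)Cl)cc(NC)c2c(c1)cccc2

[CX3](=O)[OX2H1] describes an sp2 carbon double-bonded to O and single-bonded to an -OH oxygen (a carboxylic acid).
(A) contains a carboxylic acid group (-C(=O)OH), which satisfies every atom and bond constraint.
(B) has a methyl-ester group (-C(=O)OCH3) but the singly-bonded O has no H (OX2H0, not OX2H1).
(C) has a primary amide (-C(=O)NH2) but the carbonyl is bonded to N, not to an -OH oxygen.
(D) has an acyl chloride (-C(=O)Cl) but the carbonyl is bonded to Cl, not to an -OH oxygen.
So the answer is (A).

A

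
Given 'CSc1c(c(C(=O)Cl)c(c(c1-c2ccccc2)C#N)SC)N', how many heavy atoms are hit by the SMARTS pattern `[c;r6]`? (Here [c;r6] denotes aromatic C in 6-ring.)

12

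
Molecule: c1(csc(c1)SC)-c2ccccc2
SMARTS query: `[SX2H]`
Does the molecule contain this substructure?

No

The pattern [SX2H] describes an aliphatic sulfur with two connections, one being H — a thiol.
The closest candidate here is a methylthio ether (-SCH3), but the sulfur has H0 (bonded to two carbons), not H1. No other fragment satisfies the full query, so there is no match.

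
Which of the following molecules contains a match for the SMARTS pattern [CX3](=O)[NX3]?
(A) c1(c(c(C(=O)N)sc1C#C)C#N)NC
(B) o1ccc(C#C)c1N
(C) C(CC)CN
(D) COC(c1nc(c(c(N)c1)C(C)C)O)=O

A

[CX3](=O)[NX3] describes a carbonyl carbon bonded to a trivalent nitrogen (an amide).
(A) contains a primary amide (-C(=O)NH2), which satisfies every atom and bond constraint.
(B) has a primary amino group (-NH2) but the -NH2 is not attached to a carbonyl carbon.
(C) has a primary amino group (-NH2) but the -NH2 is not attached to a carbonyl carbon.
(D) has a methyl-ester group (-C(=O)OCH3) but the carbonyl is bonded to O, not to an NX3 nitrogen.
So the answer is (A).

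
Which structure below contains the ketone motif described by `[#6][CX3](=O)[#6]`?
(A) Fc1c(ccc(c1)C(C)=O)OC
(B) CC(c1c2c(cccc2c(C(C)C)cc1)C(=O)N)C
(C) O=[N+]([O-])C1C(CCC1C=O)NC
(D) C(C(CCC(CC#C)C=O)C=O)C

A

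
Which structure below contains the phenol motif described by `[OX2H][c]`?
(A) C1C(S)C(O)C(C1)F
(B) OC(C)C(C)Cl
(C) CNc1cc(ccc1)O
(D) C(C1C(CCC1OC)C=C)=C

C

[OX2H][c] describes a hydroxyl oxygen attached to an aromatic carbon (a phenol).
(A) has a hydroxyl group (-OH) but the -OH is on an aliphatic carbon, not an aromatic c.
(B) has a hydroxyl group (-OH) but the -OH is on an aliphatic carbon, not an aromatic c.
(C) contains a hydroxyl group (-OH), which satisfies every atom and bond constraint.
(D) has a methoxy ether (-OCH3) but the oxygen has H0, not H1.
So the answer is (C).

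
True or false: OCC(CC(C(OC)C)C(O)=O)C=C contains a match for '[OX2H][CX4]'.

The pattern [OX2H][CX4] describes a hydroxyl oxygen bound to an sp3 (X4) carbon — an aliphatic alcohol.
The molecule carries a hydroxyl group (-OH), whose atoms satisfy every constraint of the query, so the pattern matches.

True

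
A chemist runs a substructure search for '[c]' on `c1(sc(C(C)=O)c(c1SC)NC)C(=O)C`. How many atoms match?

4

The query [c] means: lowercase c matches aromatic carbon only.
Check the 15 heavy atoms by environment: 1× s (aromatic) → no; 4× c (aromatic) → match; 6× C → no; 2× O → no; 1× S → no; 1× N → no.
That gives 4 matching atoms.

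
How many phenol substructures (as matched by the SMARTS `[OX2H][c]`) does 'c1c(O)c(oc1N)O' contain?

2

[OX2H][c] is the SMARTS for a phenol: a hydroxyl oxygen attached to an aromatic carbon.
The molecule carries 2 separate instances of a hydroxyl group (-OH) meeting every constraint; each maps to a distinct set of atoms, giving 2 matches.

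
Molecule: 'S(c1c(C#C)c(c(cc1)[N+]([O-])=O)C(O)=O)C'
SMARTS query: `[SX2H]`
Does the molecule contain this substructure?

No

The pattern [SX2H] describes an aliphatic sulfur with two connections, one being H — a thiol.
The closest candidate here is a methylthio ether (-SCH3), but the sulfur has H0 (bonded to two carbons), not H1. No other fragment satisfies the full query, so there is no match.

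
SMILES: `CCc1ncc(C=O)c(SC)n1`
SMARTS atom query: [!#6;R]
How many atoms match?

2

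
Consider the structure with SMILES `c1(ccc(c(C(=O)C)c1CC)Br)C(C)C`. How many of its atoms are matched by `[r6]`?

Check the 15 heavy atoms by environment: 6× c (aromatic, in 6-ring) → match; 7× C (acyclic) → no; 1× Br (acyclic) → no; 1× O (acyclic) → no.
That gives 6 matching atoms.

6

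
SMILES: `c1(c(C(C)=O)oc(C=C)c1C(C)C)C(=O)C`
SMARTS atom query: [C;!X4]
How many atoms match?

4

The query [C;!X4] means: aliphatic carbon that does not have four total connections.
Check the 16 heavy atoms by environment: 1× o (aromatic, X2) → no; 4× c (aromatic, X3) → no; 4× C (X3) → match; 2× O (X1) → no; 5× C (X4) → no.
That gives 4 matching atoms.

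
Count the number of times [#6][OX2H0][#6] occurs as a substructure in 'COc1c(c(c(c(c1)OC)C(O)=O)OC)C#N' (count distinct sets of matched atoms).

[#6][OX2H0][#6] is the SMARTS for an ether: an aliphatic oxygen bridging two carbons with no H on the oxygen.
The molecule carries 3 separate instances of a methoxy ether (-OCH3) meeting every constraint; each maps to a distinct set of atoms, giving 3 matches.

3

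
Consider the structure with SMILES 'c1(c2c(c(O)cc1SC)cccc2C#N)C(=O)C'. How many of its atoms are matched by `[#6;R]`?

10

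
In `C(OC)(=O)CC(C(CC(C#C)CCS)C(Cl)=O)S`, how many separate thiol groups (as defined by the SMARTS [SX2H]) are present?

2

[SX2H] is the SMARTS for a thiol: an aliphatic sulfur with two connections, one being H.
The molecule carries 2 separate instances of a thiol (-SH) meeting every constraint; each maps to a distinct set of atoms, giving 2 matches.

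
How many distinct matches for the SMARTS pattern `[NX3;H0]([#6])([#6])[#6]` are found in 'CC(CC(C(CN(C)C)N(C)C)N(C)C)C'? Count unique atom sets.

[NX3;H0]([#6])([#6])[#6] is the SMARTS for a tertiary amine: a trivalent nitrogen with no H, bonded to three carbons.
The molecule carries 3 separate instances of a dimethylamino group (-N(CH3)2) meeting every constraint; each maps to a distinct set of atoms, giving 3 matches.

3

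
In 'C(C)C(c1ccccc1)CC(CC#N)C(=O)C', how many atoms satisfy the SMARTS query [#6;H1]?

7

The query [#6;H1] means: any carbon bearing exactly one hydrogen.
Check the 17 heavy atoms by environment: 3× C (H2) → no; 2× C (H1) → match; 2× C (H3) → no; 1× c (aromatic, H0) → no; 5× c (aromatic, H1) → match; 2× C (H0) → no; 1× N (H0) → no; 1× O (H0) → no.
Summing the matching environments: 2 + 5 = 7 matching atoms.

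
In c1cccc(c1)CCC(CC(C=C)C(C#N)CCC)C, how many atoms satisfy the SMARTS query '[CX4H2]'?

The query [CX4H2] means: sp3 carbon (X4) with exactly two hydrogens.
Check the 20 heavy atoms by environment: 5× C (H2, X4) → match; 3× C (H1, X4) → no; 2× C (H3, X4) → no; 1× c (aromatic, H0, X3) → no; 5× c (aromatic, H1, X3) → no; 1× C (H0, X2) → no; 1× N (H0, X1) → no; 1× C (H1, X3) → no; 1× C (H2, X3) → no.
That gives 5 matching atoms.

5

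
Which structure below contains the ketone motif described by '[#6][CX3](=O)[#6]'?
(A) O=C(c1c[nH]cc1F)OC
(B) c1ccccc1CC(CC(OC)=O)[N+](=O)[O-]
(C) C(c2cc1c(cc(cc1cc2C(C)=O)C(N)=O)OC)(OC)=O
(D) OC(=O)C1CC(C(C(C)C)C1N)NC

[#6][CX3](=O)[#6] describes a carbonyl carbon (no H) flanked by two carbons (a ketone).
(A) has a methyl-ester group (-C(=O)OCH3) but one neighbour of the carbonyl carbon is O, not C.
(B) has a methyl-ester group (-C(=O)OCH3) but one neighbour of the carbonyl carbon is O, not C.
(C) contains an acetyl/ketone group (-C(=O)CH3), which satisfies every atom and bond constraint.
(D) has a carboxylic acid group (-C(=O)OH) but one neighbour of the carbonyl carbon is O, not C.
So the answer is (C).

C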